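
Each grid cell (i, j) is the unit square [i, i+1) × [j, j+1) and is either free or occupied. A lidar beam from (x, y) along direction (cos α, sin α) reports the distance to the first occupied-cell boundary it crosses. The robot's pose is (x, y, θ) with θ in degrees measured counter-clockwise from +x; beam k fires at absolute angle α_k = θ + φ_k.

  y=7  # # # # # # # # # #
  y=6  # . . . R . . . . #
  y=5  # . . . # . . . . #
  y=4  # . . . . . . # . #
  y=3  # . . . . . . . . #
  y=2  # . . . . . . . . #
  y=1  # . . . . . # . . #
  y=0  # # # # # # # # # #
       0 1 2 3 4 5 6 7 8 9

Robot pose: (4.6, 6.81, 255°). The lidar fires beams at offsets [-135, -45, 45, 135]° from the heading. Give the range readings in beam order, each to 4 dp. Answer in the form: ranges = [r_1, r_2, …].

ranges = [0.2194, 4.1569, 6.7088, 0.3800]

beam 1: φ=-135°, α=120°
  d=(-0.5000,0.8660)  start (4,6)  tX=1.2000 tY=0.2194  stride 1/|dx|=2.0000 1/|dy|=1.1547
    cross y-line → (4,7), t=0.2194 (wall)
  → r_1 = 0.2194
beam 2: φ=-45°, α=210°
  d=(-0.8660,-0.5000)  start (4,6)  tX=0.6928 tY=1.6200  stride 1/|dx|=1.1547 1/|dy|=2.0000
    cross x-line → (3,6), t=0.6928
    cross y-line → (3,5), t=1.6200
    cross x-line → (2,5), t=1.8475
    cross x-line → (1,5), t=3.0022
    cross y-line → (1,4), t=3.6200
    cross x-line → (0,4), t=4.1569 (wall)
  → r_2 = 4.1569
beam 3: φ=45°, α=300°
  d=(0.5000,-0.8660)  start (4,6)  tX=0.8000 tY=0.9353  stride 1/|dx|=2.0000 1/|dy|=1.1547
    cross x-line → (5,6), t=0.8000
    cross y-line → (5,5), t=0.9353
    cross y-line → (5,4), t=2.0900
    cross x-line → (6,4), t=2.8000
    cross y-line → (6,3), t=3.2447
    cross y-line → (6,2), t=4.3994
    cross x-line → (7,2), t=4.8000
    cross y-line → (7,1), t=5.5541
    cross y-line → (7,0), t=6.7088 (wall)
  → r_3 = 6.7088
beam 4: φ=135°, α=30°
  d=(0.8660,0.5000)  start (4,6)  tX=0.4619 tY=0.3800  stride 1/|dx|=1.1547 1/|dy|=2.0000
    cross y-line → (4,7), t=0.3800 (wall)
  → r_4 = 0.3800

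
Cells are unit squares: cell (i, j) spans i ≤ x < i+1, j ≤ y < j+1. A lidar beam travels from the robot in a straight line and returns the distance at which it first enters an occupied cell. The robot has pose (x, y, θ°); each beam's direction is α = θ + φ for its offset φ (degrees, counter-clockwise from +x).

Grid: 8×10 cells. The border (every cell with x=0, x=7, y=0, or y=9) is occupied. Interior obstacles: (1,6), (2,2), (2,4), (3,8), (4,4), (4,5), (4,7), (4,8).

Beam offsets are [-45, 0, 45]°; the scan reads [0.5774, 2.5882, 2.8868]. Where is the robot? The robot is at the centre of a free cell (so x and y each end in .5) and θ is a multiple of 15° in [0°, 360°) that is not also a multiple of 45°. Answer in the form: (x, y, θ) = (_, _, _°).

(x, y, θ) = (4.5, 6.5, 345°)

Enumerate (i+0.5, j+0.5, θ) over the 40 free cells and 16 admissible headings. For each, cast all 3 beams and compare to the given ranges.
  (4.5, 1.5, 345°): beam 2 = 1.9319 ≠ 2.5882 ✗
  (1.5, 3.5, 120°): beam 1 = 5.6940 ≠ 0.5774 ✗
  (3.5, 4.5, 60°): beam 1 = 0.5176 ≠ 0.5774 ✗
  (6.5, 1.5, 195°): beam 1 = 5.0000 ≠ 0.5774 ✗
  (3.5, 3.5, 240°): beam 1 = 2.5882 ≠ 0.5774 ✗
  …
  (4.5, 6.5, 345°): r_1=0.5774, r_2=2.5882, r_3=2.8868 — all match ✓
Unique over the lattice → pose = (4.5, 6.5, 345°).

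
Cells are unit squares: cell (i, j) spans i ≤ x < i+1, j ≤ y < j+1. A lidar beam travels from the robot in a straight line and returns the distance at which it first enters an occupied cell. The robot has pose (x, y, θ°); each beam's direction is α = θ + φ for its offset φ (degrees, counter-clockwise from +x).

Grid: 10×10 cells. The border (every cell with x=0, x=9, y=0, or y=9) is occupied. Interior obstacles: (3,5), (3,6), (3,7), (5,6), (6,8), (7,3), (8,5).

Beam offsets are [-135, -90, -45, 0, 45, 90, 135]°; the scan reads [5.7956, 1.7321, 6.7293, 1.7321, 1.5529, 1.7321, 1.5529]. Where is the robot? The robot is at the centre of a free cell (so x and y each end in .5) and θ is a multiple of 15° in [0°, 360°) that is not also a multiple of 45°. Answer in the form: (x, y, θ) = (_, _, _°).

(x, y, θ) = (7.5, 7.5, 300°)

The pose lattice has 57·16 = 912 candidates. Test each by forward raycasting.
  (6.5, 1.5, 105°): beam 1 = 1.0000 ≠ 5.7956 ✗
  (2.5, 1.5, 285°): beam 1 = 1.7321 ≠ 5.7956 ✗
  (7.5, 8.5, 285°): beam 1 = 0.5774 ≠ 5.7956 ✗
  …
  (7.5, 7.5, 300°): r_1=5.7956, r_2=1.7321, r_3=6.7293, r_4=1.7321, r_5=1.5529, r_6=1.7321, r_7=1.5529 — all match ✓
No second candidate reproduces the full scan.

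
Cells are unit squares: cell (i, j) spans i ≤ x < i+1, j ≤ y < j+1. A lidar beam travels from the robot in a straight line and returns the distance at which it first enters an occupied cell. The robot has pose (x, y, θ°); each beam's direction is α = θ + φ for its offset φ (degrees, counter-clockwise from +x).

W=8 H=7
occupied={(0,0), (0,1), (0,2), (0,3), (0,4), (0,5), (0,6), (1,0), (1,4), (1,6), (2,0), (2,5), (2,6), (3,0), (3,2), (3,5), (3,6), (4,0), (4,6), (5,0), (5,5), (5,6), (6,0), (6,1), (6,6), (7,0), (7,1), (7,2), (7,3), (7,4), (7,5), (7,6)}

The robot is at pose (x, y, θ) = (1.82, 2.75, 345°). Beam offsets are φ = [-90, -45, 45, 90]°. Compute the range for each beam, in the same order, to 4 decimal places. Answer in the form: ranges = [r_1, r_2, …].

ranges = [1.8117, 2.0207, 4.5000, 2.3294]

beam 1: φ=-90°, α=255°
  dir = (cos 255°, sin 255°) = (-0.2588, -0.9659); from cell (1,2)
  next x-line at t=3.1682, next y-line at t=0.7765; Δt_x=3.8637, Δt_y=1.0353
    y: enter (1,1) at t=0.7765
    y: enter (1,0) at t=1.8117 ← occupied
  → r_1 = 1.8117
beam 2: φ=-45°, α=300°
  dir = (cos 300°, sin 300°) = (0.5000, -0.8660); from cell (1,2)
  next x-line at t=0.3600, next y-line at t=0.8660; Δt_x=2.0000, Δt_y=1.1547
    x: enter (2,2) at t=0.3600
    y: enter (2,1) at t=0.8660
    y: enter (2,0) at t=2.0207 ← occupied
  → r_2 = 2.0207
beam 3: φ=45°, α=30°
  dir = (cos 30°, sin 30°) = (0.8660, 0.5000); from cell (1,2)
  next x-line at t=0.2078, next y-line at t=0.5000; Δt_x=1.1547, Δt_y=2.0000
    x: enter (2,2) at t=0.2078
    y: enter (2,3) at t=0.5000
    x: enter (3,3) at t=1.3625
    y: enter (3,4) at t=2.5000
    x: enter (4,4) at t=2.5172
    x: enter (5,4) at t=3.6719
    y: enter (5,5) at t=4.5000 ← occupied
  → r_3 = 4.5000
beam 4: φ=90°, α=75°
  dir = (cos 75°, sin 75°) = (0.2588, 0.9659); from cell (1,2)
  next x-line at t=0.6955, next y-line at t=0.2588; Δt_x=3.8637, Δt_y=1.0353
    y: enter (1,3) at t=0.2588
    x: enter (2,3) at t=0.6955
    y: enter (2,4) at t=1.2941
    y: enter (2,5) at t=2.3294 ← occupied
  → r_4 = 2.3294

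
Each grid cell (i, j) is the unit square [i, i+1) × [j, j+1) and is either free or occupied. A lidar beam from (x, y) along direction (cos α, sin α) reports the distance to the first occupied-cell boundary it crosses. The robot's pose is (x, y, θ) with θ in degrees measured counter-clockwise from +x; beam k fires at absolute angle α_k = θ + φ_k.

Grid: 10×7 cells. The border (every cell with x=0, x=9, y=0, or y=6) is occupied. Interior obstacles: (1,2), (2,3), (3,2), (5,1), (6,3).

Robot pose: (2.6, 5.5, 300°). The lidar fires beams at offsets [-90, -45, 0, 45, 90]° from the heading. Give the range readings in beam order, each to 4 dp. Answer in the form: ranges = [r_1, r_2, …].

beam 1: φ=-90°, α=210°
  d=(-0.8660,-0.5000)  start (2,5)  tX=0.6928 tY=1.0000  stride 1/|dx|=1.1547 1/|dy|=2.0000
    cross x-line → (1,5), t=0.6928
    cross y-line → (1,4), t=1.0000
    cross x-line → (0,4), t=1.8475 (wall)
  → r_1 = 1.8475
beam 2: φ=-45°, α=255°
  d=(-0.2588,-0.9659)  start (2,5)  tX=2.3182 tY=0.5176  stride 1/|dx|=3.8637 1/|dy|=1.0353
    cross y-line → (2,4), t=0.5176
    cross y-line → (2,3), t=1.5529 (wall)
  → r_2 = 1.5529
beam 3: φ=0°, α=300°
  d=(0.5000,-0.8660)  start (2,5)  tX=0.8000 tY=0.5774  stride 1/|dx|=2.0000 1/|dy|=1.1547
    cross y-line → (2,4), t=0.5774
    cross x-line → (3,4), t=0.8000
    cross y-line → (3,3), t=1.7321
    cross x-line → (4,3), t=2.8000
    cross y-line → (4,2), t=2.8868
    cross y-line → (4,1), t=4.0415
    cross x-line → (5,1), t=4.8000 (wall)
  → r_3 = 4.8000
beam 4: φ=45°, α=345°
  d=(0.9659,-0.2588)  start (2,5)  tX=0.4141 tY=1.9319  stride 1/|dx|=1.0353 1/|dy|=3.8637
    cross x-line → (3,5), t=0.4141
    cross x-line → (4,5), t=1.4494
    cross y-line → (4,4), t=1.9319
    cross x-line → (5,4), t=2.4847
    cross x-line → (6,4), t=3.5199
    cross x-line → (7,4), t=4.5552
    cross x-line → (8,4), t=5.5905
    cross y-line → (8,3), t=5.7956
    cross x-line → (9,3), t=6.6258 (wall)
  → r_4 = 6.6258
beam 5: φ=90°, α=30°
  d=(0.8660,0.5000)  start (2,5)  tX=0.4619 tY=1.0000  stride 1/|dx|=1.1547 1/|dy|=2.0000
    cross x-line → (3,5), t=0.4619
    cross y-line → (3,6), t=1.0000 (wall)
  → r_5 = 1.0000

ranges = [1.8475, 1.5529, 4.8000, 6.6258, 1.0000]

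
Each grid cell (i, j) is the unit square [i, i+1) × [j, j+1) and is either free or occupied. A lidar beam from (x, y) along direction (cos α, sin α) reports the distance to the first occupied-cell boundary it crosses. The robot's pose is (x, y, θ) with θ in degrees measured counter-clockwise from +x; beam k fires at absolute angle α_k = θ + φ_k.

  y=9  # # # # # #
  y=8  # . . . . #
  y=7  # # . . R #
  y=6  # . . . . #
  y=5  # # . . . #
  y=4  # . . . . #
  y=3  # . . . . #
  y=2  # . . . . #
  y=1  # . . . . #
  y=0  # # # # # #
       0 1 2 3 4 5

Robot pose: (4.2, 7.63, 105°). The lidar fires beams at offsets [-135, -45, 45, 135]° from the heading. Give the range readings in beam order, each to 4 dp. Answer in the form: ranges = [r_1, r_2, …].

ranges = [0.9238, 1.5819, 2.7400, 6.4000]

beam 1: φ=-135°, α=330°
  direction (0.8660, -0.5000); cell (4,7); t to first gridline: x 0.9238, y 1.2600 (then +1.1547 / +2.0000)
    (5,7) via x @ 0.9238  # hit
  → r_1 = 0.9238
beam 2: φ=-45°, α=60°
  direction (0.5000, 0.8660); cell (4,7); t to first gridline: x 1.6000, y 0.4272 (then +2.0000 / +1.1547)
    (4,8) via y @ 0.4272
    (4,9) via y @ 1.5819  # hit
  → r_2 = 1.5819
beam 3: φ=45°, α=150°
  direction (-0.8660, 0.5000); cell (4,7); t to first gridline: x 0.2309, y 0.7400 (then +1.1547 / +2.0000)
    (3,7) via x @ 0.2309
    (3,8) via y @ 0.7400
    (2,8) via x @ 1.3856
    (1,8) via x @ 2.5403
    (1,9) via y @ 2.7400  # hit
  → r_3 = 2.7400
beam 4: φ=135°, α=240°
  direction (-0.5000, -0.8660); cell (4,7); t to first gridline: x 0.4000, y 0.7275 (then +2.0000 / +1.1547)
    (3,7) via x @ 0.4000
    (3,6) via y @ 0.7275
    (3,5) via y @ 1.8822
    (2,5) via x @ 2.4000
    (2,4) via y @ 3.0369
    (2,3) via y @ 4.1916
    (1,3) via x @ 4.4000
    (1,2) via y @ 5.3463
    (0,2) via x @ 6.4000  # hit
  → r_4 = 6.4000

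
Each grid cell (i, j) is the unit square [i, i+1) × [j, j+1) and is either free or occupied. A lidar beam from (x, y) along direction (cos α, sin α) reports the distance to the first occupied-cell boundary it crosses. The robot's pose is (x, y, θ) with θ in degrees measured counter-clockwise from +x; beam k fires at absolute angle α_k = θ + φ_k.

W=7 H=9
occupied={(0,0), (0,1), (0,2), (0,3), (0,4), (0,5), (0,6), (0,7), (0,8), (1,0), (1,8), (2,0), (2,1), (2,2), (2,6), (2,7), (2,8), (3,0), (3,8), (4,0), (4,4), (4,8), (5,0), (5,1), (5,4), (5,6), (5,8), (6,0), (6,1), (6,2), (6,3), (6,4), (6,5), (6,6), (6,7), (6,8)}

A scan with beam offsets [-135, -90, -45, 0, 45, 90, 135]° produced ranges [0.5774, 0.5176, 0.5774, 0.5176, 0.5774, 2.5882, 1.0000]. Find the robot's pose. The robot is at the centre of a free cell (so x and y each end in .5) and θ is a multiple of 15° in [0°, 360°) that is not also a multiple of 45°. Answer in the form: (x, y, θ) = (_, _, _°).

(x, y, θ) = (5.5, 5.5, 75°)

The pose lattice has 27·16 = 432 candidates. Test each by forward raycasting.
  (1.5, 2.5, 300°): beam 1 = 0.5176 ≠ 0.5774 ✗
  (1.5, 2.5, 195°): beam 1 = 6.3509 ≠ 0.5774 ✗
  (2.5, 5.5, 15°): beam 1 = 3.0000 ≠ 0.5774 ✗
  …
  (5.5, 5.5, 75°): r_1=0.5774, r_2=0.5176, r_3=0.5774, r_4=0.5176, r_5=0.5774, r_6=2.5882, r_7=1.0000 — all match ✓
No second candidate reproduces the full scan.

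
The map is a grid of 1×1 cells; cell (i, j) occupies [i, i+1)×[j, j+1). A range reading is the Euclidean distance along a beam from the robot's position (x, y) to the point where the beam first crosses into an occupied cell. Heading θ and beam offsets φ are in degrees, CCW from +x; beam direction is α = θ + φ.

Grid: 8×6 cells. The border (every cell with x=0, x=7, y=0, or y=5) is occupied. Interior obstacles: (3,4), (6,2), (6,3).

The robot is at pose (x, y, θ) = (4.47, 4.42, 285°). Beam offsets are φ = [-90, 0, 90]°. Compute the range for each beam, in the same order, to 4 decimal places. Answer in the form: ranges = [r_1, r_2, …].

beam 1: φ=-90°, α=195°
  dir = (cos 195°, sin 195°) = (-0.9659, -0.2588); from cell (4,4)
  next x-line at t=0.4866, next y-line at t=1.6228; Δt_x=1.0353, Δt_y=3.8637
    x: enter (3,4) at t=0.4866 ← occupied
  → r_1 = 0.4866
beam 2: φ=0°, α=285°
  dir = (cos 285°, sin 285°) = (0.2588, -0.9659); from cell (4,4)
  next x-line at t=2.0478, next y-line at t=0.4348; Δt_x=3.8637, Δt_y=1.0353
    y: enter (4,3) at t=0.4348
    y: enter (4,2) at t=1.4701
    x: enter (5,2) at t=2.0478
    y: enter (5,1) at t=2.5054
    y: enter (5,0) at t=3.5406 ← occupied
  → r_2 = 3.5406
beam 3: φ=90°, α=15°
  dir = (cos 15°, sin 15°) = (0.9659, 0.2588); from cell (4,4)
  next x-line at t=0.5487, next y-line at t=2.2409; Δt_x=1.0353, Δt_y=3.8637
    x: enter (5,4) at t=0.5487
    x: enter (6,4) at t=1.5840
    y: enter (6,5) at t=2.2409 ← occupied
  → r_3 = 2.2409

ranges = [0.4866, 3.5406, 2.2409]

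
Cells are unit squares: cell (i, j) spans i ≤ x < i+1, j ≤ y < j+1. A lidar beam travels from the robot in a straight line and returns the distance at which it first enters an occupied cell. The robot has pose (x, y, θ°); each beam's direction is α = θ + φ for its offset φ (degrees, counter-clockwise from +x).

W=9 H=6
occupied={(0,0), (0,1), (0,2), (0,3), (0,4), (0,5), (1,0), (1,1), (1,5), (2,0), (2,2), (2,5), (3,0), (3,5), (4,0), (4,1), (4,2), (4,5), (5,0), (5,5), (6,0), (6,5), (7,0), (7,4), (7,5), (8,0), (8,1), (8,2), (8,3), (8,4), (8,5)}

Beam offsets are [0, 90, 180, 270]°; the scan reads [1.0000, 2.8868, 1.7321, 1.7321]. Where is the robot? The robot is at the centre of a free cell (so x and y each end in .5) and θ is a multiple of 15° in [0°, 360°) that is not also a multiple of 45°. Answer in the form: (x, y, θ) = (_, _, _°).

The pose lattice has 23·16 = 368 candidates. Test each by forward raycasting.
  (1.5, 4.5, 345°): beam 1 = 6.7293 ≠ 1.0000 ✗
  (4.5, 4.5, 60°): beam 1 = 0.5774 ≠ 1.0000 ✗
  (4.5, 4.5, 345°): beam 1 = 3.6235 ≠ 1.0000 ✗
  (6.5, 1.5, 195°): beam 1 = 1.5529 ≠ 1.0000 ✗
  …
  (5.5, 3.5, 210°): r_1=1.0000, r_2=2.8868, r_3=1.7321, r_4=1.7321 — all match ✓
No second candidate reproduces the full scan.

(x, y, θ) = (5.5, 3.5, 210°)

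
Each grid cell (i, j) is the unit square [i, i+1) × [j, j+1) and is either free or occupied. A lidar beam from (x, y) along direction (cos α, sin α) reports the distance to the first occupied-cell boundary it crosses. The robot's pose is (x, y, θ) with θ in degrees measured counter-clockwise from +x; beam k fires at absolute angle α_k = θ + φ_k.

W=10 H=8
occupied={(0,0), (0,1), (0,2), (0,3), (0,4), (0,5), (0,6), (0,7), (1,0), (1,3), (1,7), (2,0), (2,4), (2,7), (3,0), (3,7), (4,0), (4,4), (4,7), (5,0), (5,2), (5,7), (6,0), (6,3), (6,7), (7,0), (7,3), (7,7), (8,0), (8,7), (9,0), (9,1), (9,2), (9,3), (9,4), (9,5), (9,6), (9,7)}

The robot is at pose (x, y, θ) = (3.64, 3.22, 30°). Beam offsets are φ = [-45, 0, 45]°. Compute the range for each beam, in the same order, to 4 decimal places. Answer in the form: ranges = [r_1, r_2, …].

ranges = [1.4080, 1.5600, 1.3909]

beam 1: φ=-45°, α=345°
  cosα=0.9659 sinα=-0.2588 | (3,3) | tMaxX 0.3727 tMaxY 0.8500 | tΔX 1.0353 tΔY 3.8637
    t=0.3727 [x] (4,3)
    t=0.8500 [y] (4,2)
    t=1.4080 [x] (5,2) — stop
  → r_1 = 1.4080
beam 2: φ=0°, α=30°
  cosα=0.8660 sinα=0.5000 | (3,3) | tMaxX 0.4157 tMaxY 1.5600 | tΔX 1.1547 tΔY 2.0000
    t=0.4157 [x] (4,3)
    t=1.5600 [y] (4,4) — stop
  → r_2 = 1.5600
beam 3: φ=45°, α=75°
  cosα=0.2588 sinα=0.9659 | (3,3) | tMaxX 1.3909 tMaxY 0.8075 | tΔX 3.8637 tΔY 1.0353
    t=0.8075 [y] (3,4)
    t=1.3909 [x] (4,4) — stop
  → r_3 = 1.3909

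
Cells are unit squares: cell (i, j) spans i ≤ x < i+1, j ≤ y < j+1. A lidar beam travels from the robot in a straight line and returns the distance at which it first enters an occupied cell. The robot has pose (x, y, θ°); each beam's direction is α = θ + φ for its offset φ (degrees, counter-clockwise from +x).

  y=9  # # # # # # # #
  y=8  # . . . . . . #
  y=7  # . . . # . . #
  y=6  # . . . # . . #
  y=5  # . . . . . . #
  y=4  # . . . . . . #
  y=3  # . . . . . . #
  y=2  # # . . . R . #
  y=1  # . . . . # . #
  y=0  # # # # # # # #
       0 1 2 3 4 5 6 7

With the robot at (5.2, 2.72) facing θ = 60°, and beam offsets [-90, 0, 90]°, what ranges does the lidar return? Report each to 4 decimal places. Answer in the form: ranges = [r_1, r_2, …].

beam 1: φ=-90°, α=330°
  cosα=0.8660 sinα=-0.5000 | (5,2) | tMaxX 0.9238 tMaxY 1.4400 | tΔX 1.1547 tΔY 2.0000
    t=0.9238 [x] (6,2)
    t=1.4400 [y] (6,1)
    t=2.0785 [x] (7,1) — stop
  → r_1 = 2.0785
beam 2: φ=0°, α=60°
  cosα=0.5000 sinα=0.8660 | (5,2) | tMaxX 1.6000 tMaxY 0.3233 | tΔX 2.0000 tΔY 1.1547
    t=0.3233 [y] (5,3)
    t=1.4780 [y] (5,4)
    t=1.6000 [x] (6,4)
    t=2.6327 [y] (6,5)
    t=3.6000 [x] (7,5) — stop
  → r_2 = 3.6000
beam 3: φ=90°, α=150°
  cosα=-0.8660 sinα=0.5000 | (5,2) | tMaxX 0.2309 tMaxY 0.5600 | tΔX 1.1547 tΔY 2.0000
    t=0.2309 [x] (4,2)
    t=0.5600 [y] (4,3)
    t=1.3856 [x] (3,3)
    t=2.5403 [x] (2,3)
    t=2.5600 [y] (2,4)
    t=3.6950 [x] (1,4)
    t=4.5600 [y] (1,5)
    t=4.8497 [x] (0,5) — stop
  → r_3 = 4.8497

ranges = [2.0785, 3.6000, 4.8497]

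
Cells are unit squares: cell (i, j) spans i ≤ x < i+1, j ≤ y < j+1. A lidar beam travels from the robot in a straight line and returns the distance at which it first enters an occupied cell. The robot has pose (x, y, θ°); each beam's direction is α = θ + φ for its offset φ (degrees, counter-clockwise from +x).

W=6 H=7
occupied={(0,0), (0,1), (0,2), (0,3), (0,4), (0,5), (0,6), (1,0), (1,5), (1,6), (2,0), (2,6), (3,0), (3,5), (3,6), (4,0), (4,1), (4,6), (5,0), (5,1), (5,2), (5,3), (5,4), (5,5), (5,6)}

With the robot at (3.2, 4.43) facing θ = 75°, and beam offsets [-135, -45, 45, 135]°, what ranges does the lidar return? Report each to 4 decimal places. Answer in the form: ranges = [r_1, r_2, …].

ranges = [2.8059, 2.0785, 1.8129, 2.5403]

beam 1: φ=-135°, α=300°
  direction (0.5000, -0.8660); cell (3,4); t to first gridline: x 1.6000, y 0.4965 (then +2.0000 / +1.1547)
    (3,3) via y @ 0.4965
    (4,3) via x @ 1.6000
    (4,2) via y @ 1.6512
    (4,1) via y @ 2.8059  # hit
  → r_1 = 2.8059
beam 2: φ=-45°, α=30°
  direction (0.8660, 0.5000); cell (3,4); t to first gridline: x 0.9238, y 1.1400 (then +1.1547 / +2.0000)
    (4,4) via x @ 0.9238
    (4,5) via y @ 1.1400
    (5,5) via x @ 2.0785  # hit
  → r_2 = 2.0785
beam 3: φ=45°, α=120°
  direction (-0.5000, 0.8660); cell (3,4); t to first gridline: x 0.4000, y 0.6582 (then +2.0000 / +1.1547)
    (2,4) via x @ 0.4000
    (2,5) via y @ 0.6582
    (2,6) via y @ 1.8129  # hit
  → r_3 = 1.8129
beam 4: φ=135°, α=210°
  direction (-0.8660, -0.5000); cell (3,4); t to first gridline: x 0.2309, y 0.8600 (then +1.1547 / +2.0000)
    (2,4) via x @ 0.2309
    (2,3) via y @ 0.8600
    (1,3) via x @ 1.3856
    (0,3) via x @ 2.5403  # hit
  → r_4 = 2.5403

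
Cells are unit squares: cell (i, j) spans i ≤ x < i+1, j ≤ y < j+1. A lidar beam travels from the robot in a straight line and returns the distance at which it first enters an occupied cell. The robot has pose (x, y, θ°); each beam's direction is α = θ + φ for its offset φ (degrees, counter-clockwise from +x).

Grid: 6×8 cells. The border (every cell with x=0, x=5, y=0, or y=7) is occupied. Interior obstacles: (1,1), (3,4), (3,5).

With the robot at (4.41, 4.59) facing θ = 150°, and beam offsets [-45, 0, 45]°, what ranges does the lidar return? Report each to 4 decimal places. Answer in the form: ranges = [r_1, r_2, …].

beam 1: φ=-45°, α=105°
  d=(-0.2588,0.9659)  start (4,4)  tX=1.5841 tY=0.4245  stride 1/|dx|=3.8637 1/|dy|=1.0353
    cross y-line → (4,5), t=0.4245
    cross y-line → (4,6), t=1.4597
    cross x-line → (3,6), t=1.5841
    cross y-line → (3,7), t=2.4950 (wall)
  → r_1 = 2.4950
beam 2: φ=0°, α=150°
  d=(-0.8660,0.5000)  start (4,4)  tX=0.4734 tY=0.8200  stride 1/|dx|=1.1547 1/|dy|=2.0000
    cross x-line → (3,4), t=0.4734 (wall)
  → r_2 = 0.4734
beam 3: φ=45°, α=195°
  d=(-0.9659,-0.2588)  start (4,4)  tX=0.4245 tY=2.2796  stride 1/|dx|=1.0353 1/|dy|=3.8637
    cross x-line → (3,4), t=0.4245 (wall)
  → r_3 = 0.4245

ranges = [2.4950, 0.4734, 0.4245]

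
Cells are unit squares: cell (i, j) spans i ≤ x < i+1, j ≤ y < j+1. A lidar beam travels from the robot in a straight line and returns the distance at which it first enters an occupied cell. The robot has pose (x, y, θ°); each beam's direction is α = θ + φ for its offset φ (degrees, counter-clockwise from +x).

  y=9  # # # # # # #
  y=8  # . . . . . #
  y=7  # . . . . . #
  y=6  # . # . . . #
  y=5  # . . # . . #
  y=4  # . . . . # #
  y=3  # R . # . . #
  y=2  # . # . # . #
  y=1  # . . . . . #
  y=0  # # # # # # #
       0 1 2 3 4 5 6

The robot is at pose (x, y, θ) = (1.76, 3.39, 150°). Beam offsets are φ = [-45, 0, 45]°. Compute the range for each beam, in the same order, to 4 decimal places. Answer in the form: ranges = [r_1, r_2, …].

ranges = [2.9364, 0.8776, 0.7868]

beam 1: φ=-45°, α=105°
  dir = (cos 105°, sin 105°) = (-0.2588, 0.9659); from cell (1,3)
  next x-line at t=2.9364, next y-line at t=0.6315; Δt_x=3.8637, Δt_y=1.0353
    y: enter (1,4) at t=0.6315
    y: enter (1,5) at t=1.6668
    y: enter (1,6) at t=2.7021
    x: enter (0,6) at t=2.9364 ← occupied
  → r_1 = 2.9364
beam 2: φ=0°, α=150°
  dir = (cos 150°, sin 150°) = (-0.8660, 0.5000); from cell (1,3)
  next x-line at t=0.8776, next y-line at t=1.2200; Δt_x=1.1547, Δt_y=2.0000
    x: enter (0,3) at t=0.8776 ← occupied
  → r_2 = 0.8776
beam 3: φ=45°, α=195°
  dir = (cos 195°, sin 195°) = (-0.9659, -0.2588); from cell (1,3)
  next x-line at t=0.7868, next y-line at t=1.5068; Δt_x=1.0353, Δt_y=3.8637
    x: enter (0,3) at t=0.7868 ← occupied
  → r_3 = 0.7868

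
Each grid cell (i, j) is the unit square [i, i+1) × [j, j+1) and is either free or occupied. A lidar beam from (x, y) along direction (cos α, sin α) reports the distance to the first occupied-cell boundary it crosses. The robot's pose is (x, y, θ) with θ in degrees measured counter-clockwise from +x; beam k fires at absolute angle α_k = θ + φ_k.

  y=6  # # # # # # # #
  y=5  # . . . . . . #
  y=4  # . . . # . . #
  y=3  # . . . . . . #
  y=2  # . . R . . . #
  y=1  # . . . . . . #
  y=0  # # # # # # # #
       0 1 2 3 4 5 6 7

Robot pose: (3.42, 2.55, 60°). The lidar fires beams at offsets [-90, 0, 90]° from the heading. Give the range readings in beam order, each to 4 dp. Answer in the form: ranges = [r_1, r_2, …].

ranges = [3.1000, 1.6743, 2.7944]

beam 1: φ=-90°, α=330°
  direction (0.8660, -0.5000); cell (3,2); t to first gridline: x 0.6697, y 1.1000 (then +1.1547 / +2.0000)
    (4,2) via x @ 0.6697
    (4,1) via y @ 1.1000
    (5,1) via x @ 1.8244
    (6,1) via x @ 2.9791
    (6,0) via y @ 3.1000  # hit
  → r_1 = 3.1000
beam 2: φ=0°, α=60°
  direction (0.5000, 0.8660); cell (3,2); t to first gridline: x 1.1600, y 0.5196 (then +2.0000 / +1.1547)
    (3,3) via y @ 0.5196
    (4,3) via x @ 1.1600
    (4,4) via y @ 1.6743  # hit
  → r_2 = 1.6743
beam 3: φ=90°, α=150°
  direction (-0.8660, 0.5000); cell (3,2); t to first gridline: x 0.4850, y 0.9000 (then +1.1547 / +2.0000)
    (2,2) via x @ 0.4850
    (2,3) via y @ 0.9000
    (1,3) via x @ 1.6397
    (0,3) via x @ 2.7944  # hit
  → r_3 = 2.7944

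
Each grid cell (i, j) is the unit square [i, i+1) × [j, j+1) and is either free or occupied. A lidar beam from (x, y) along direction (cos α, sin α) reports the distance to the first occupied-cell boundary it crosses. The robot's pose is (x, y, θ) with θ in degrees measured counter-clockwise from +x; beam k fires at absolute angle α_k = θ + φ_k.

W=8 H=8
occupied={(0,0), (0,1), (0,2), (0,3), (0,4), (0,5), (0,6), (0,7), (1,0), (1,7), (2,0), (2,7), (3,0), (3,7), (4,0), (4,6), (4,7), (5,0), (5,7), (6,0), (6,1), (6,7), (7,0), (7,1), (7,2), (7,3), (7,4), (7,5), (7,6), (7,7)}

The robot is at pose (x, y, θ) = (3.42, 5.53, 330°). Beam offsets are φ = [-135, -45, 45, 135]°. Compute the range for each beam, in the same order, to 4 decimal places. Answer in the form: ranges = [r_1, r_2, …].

ranges = [2.5054, 4.6898, 3.7063, 1.5219]

beam 1: φ=-135°, α=195°
  direction (-0.9659, -0.2588); cell (3,5); t to first gridline: x 0.4348, y 2.0478 (then +1.0353 / +3.8637)
    (2,5) via x @ 0.4348
    (1,5) via x @ 1.4701
    (1,4) via y @ 2.0478
    (0,4) via x @ 2.5054  # hit
  → r_1 = 2.5054
beam 2: φ=-45°, α=285°
  direction (0.2588, -0.9659); cell (3,5); t to first gridline: x 2.2409, y 0.5487 (then +3.8637 / +1.0353)
    (3,4) via y @ 0.5487
    (3,3) via y @ 1.5840
    (4,3) via x @ 2.2409
    (4,2) via y @ 2.6192
    (4,1) via y @ 3.6545
    (4,0) via y @ 4.6898  # hit
  → r_2 = 4.6898
beam 3: φ=45°, α=15°
  direction (0.9659, 0.2588); cell (3,5); t to first gridline: x 0.6005, y 1.8159 (then +1.0353 / +3.8637)
    (4,5) via x @ 0.6005
    (5,5) via x @ 1.6357
    (5,6) via y @ 1.8159
    (6,6) via x @ 2.6710
    (7,6) via x @ 3.7063  # hit
  → r_3 = 3.7063
beam 4: φ=135°, α=105°
  direction (-0.2588, 0.9659); cell (3,5); t to first gridline: x 1.6228, y 0.4866 (then +3.8637 / +1.0353)
    (3,6) via y @ 0.4866
    (3,7) via y @ 1.5219  # hit
  → r_4 = 1.5219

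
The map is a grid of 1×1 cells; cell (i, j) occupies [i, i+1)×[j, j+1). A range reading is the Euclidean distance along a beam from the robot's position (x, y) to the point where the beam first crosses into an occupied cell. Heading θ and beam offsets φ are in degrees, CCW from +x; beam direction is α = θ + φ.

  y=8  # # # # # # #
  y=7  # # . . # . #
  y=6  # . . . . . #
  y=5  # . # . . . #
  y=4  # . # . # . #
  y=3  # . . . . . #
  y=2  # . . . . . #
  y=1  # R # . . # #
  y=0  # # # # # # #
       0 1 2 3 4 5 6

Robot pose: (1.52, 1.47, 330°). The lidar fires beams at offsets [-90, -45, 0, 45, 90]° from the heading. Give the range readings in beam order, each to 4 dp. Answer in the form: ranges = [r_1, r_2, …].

beam 1: φ=-90°, α=240°
  cosα=-0.5000 sinα=-0.8660 | (1,1) | tMaxX 1.0400 tMaxY 0.5427 | tΔX 2.0000 tΔY 1.1547
    t=0.5427 [y] (1,0) — stop
  → r_1 = 0.5427
beam 2: φ=-45°, α=285°
  cosα=0.2588 sinα=-0.9659 | (1,1) | tMaxX 1.8546 tMaxY 0.4866 | tΔX 3.8637 tΔY 1.0353
    t=0.4866 [y] (1,0) — stop
  → r_2 = 0.4866
beam 3: φ=0°, α=330°
  cosα=0.8660 sinα=-0.5000 | (1,1) | tMaxX 0.5543 tMaxY 0.9400 | tΔX 1.1547 tΔY 2.0000
    t=0.5543 [x] (2,1) — stop
  → r_3 = 0.5543
beam 4: φ=45°, α=15°
  cosα=0.9659 sinα=0.2588 | (1,1) | tMaxX 0.4969 tMaxY 2.0478 | tΔX 1.0353 tΔY 3.8637
    t=0.4969 [x] (2,1) — stop
  → r_4 = 0.4969
beam 5: φ=90°, α=60°
  cosα=0.5000 sinα=0.8660 | (1,1) | tMaxX 0.9600 tMaxY 0.6120 | tΔX 2.0000 tΔY 1.1547
    t=0.6120 [y] (1,2)
    t=0.9600 [x] (2,2)
    t=1.7667 [y] (2,3)
    t=2.9214 [y] (2,4) — stop
  → r_5 = 2.9214

ranges = [0.5427, 0.4866, 0.5543, 0.4969, 2.9214]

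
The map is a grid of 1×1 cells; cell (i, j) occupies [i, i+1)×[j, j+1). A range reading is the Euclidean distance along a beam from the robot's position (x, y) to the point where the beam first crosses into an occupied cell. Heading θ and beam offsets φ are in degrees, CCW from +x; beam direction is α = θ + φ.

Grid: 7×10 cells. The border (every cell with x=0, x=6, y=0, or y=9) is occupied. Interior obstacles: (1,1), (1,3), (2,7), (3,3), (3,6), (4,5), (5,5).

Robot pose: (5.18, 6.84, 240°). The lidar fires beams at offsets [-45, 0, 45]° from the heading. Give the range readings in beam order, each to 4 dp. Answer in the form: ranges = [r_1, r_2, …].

beam 1: φ=-45°, α=195°
  d=(-0.9659,-0.2588)  start (5,6)  tX=0.1863 tY=3.2455  stride 1/|dx|=1.0353 1/|dy|=3.8637
    cross x-line → (4,6), t=0.1863
    cross x-line → (3,6), t=1.2216 (wall)
  → r_1 = 1.2216
beam 2: φ=0°, α=240°
  d=(-0.5000,-0.8660)  start (5,6)  tX=0.3600 tY=0.9699  stride 1/|dx|=2.0000 1/|dy|=1.1547
    cross x-line → (4,6), t=0.3600
    cross y-line → (4,5), t=0.9699 (wall)
  → r_2 = 0.9699
beam 3: φ=45°, α=285°
  d=(0.2588,-0.9659)  start (5,6)  tX=3.1682 tY=0.8696  stride 1/|dx|=3.8637 1/|dy|=1.0353
    cross y-line → (5,5), t=0.8696 (wall)
  → r_3 = 0.8696

ranges = [1.2216, 0.9699, 0.8696]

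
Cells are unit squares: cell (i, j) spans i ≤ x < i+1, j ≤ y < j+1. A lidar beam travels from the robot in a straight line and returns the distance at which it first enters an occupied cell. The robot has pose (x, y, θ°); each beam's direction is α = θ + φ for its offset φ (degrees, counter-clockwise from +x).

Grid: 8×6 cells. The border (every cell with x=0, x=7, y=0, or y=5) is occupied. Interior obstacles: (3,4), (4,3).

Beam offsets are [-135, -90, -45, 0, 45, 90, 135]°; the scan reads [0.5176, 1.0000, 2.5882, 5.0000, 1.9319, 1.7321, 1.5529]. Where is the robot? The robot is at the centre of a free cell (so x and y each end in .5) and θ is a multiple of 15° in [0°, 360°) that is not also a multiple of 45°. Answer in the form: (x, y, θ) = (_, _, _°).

The pose lattice has 22·16 = 352 candidates. Test each by forward raycasting.
  (5.5, 4.5, 30°): beam 1 = 3.6235 ≠ 0.5176 ✗
  (3.5, 3.5, 120°): beam 2 = 0.5774 ≠ 1.0000 ✗
  (1.5, 1.5, 210°): beam 1 = 3.6235 ≠ 0.5176 ✗
  (6.5, 3.5, 105°): beam 1 = 0.5774 ≠ 0.5176 ✗
  …
  (1.5, 3.5, 330°): r_1=0.5176, r_2=1.0000, r_3=2.5882, r_4=5.0000, r_5=1.9319, r_6=1.7321, r_7=1.5529 — all match ✓
Unique over the lattice → pose = (1.5, 3.5, 330°).

(x, y, θ) = (1.5, 3.5, 330°)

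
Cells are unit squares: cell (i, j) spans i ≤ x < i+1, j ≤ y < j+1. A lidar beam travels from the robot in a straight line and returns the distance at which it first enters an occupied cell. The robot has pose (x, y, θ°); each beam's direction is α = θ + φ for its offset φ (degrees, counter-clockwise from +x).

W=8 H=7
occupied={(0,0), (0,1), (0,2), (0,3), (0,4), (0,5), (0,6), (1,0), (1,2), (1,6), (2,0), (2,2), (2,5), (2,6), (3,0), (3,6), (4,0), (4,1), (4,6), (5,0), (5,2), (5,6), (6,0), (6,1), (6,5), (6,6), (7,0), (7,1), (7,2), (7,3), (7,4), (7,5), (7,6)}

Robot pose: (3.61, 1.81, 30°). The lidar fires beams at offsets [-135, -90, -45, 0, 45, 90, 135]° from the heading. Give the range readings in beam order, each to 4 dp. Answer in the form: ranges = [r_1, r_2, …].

beam 1: φ=-135°, α=255°
  direction (-0.2588, -0.9659); cell (3,1); t to first gridline: x 2.3569, y 0.8386 (then +3.8637 / +1.0353)
    (3,0) via y @ 0.8386  # hit
  → r_1 = 0.8386
beam 2: φ=-90°, α=300°
  direction (0.5000, -0.8660); cell (3,1); t to first gridline: x 0.7800, y 0.9353 (then +2.0000 / +1.1547)
    (4,1) via x @ 0.7800  # hit
  → r_2 = 0.7800
beam 3: φ=-45°, α=345°
  direction (0.9659, -0.2588); cell (3,1); t to first gridline: x 0.4038, y 3.1296 (then +1.0353 / +3.8637)
    (4,1) via x @ 0.4038  # hit
  → r_3 = 0.4038
beam 4: φ=0°, α=30°
  direction (0.8660, 0.5000); cell (3,1); t to first gridline: x 0.4503, y 0.3800 (then +1.1547 / +2.0000)
    (3,2) via y @ 0.3800
    (4,2) via x @ 0.4503
    (5,2) via x @ 1.6050  # hit
  → r_4 = 1.6050
beam 5: φ=45°, α=75°
  direction (0.2588, 0.9659); cell (3,1); t to first gridline: x 1.5068, y 0.1967 (then +3.8637 / +1.0353)
    (3,2) via y @ 0.1967
    (3,3) via y @ 1.2320
    (4,3) via x @ 1.5068
    (4,4) via y @ 2.2673
    (4,5) via y @ 3.3025
    (4,6) via y @ 4.3378  # hit
  → r_5 = 4.3378
beam 6: φ=90°, α=120°
  direction (-0.5000, 0.8660); cell (3,1); t to first gridline: x 1.2200, y 0.2194 (then +2.0000 / +1.1547)
    (3,2) via y @ 0.2194
    (2,2) via x @ 1.2200  # hit
  → r_6 = 1.2200
beam 7: φ=135°, α=165°
  direction (-0.9659, 0.2588); cell (3,1); t to first gridline: x 0.6315, y 0.7341 (then +1.0353 / +3.8637)
    (2,1) via x @ 0.6315
    (2,2) via y @ 0.7341  # hit
  → r_7 = 0.7341

ranges = [0.8386, 0.7800, 0.4038, 1.6050, 4.3378, 1.2200, 0.7341]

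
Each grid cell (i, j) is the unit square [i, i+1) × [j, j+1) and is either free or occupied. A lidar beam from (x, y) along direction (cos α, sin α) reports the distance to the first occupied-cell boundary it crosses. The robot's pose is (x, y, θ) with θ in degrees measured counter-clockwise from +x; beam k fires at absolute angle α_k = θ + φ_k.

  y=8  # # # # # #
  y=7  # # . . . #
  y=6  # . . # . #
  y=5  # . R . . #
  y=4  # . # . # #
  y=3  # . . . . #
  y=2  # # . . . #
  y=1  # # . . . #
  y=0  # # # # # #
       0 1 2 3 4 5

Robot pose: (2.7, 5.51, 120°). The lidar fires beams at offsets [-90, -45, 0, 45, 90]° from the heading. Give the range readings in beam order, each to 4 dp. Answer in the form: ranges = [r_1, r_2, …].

ranges = [0.9800, 1.1591, 1.7205, 1.7600, 1.9630]

beam 1: φ=-90°, α=30°
  dir = (cos 30°, sin 30°) = (0.8660, 0.5000); from cell (2,5)
  next x-line at t=0.3464, next y-line at t=0.9800; Δt_x=1.1547, Δt_y=2.0000
    x: enter (3,5) at t=0.3464
    y: enter (3,6) at t=0.9800 ← occupied
  → r_1 = 0.9800
beam 2: φ=-45°, α=75°
  dir = (cos 75°, sin 75°) = (0.2588, 0.9659); from cell (2,5)
  next x-line at t=1.1591, next y-line at t=0.5073; Δt_x=3.8637, Δt_y=1.0353
    y: enter (2,6) at t=0.5073
    x: enter (3,6) at t=1.1591 ← occupied
  → r_2 = 1.1591
beam 3: φ=0°, α=120°
  dir = (cos 120°, sin 120°) = (-0.5000, 0.8660); from cell (2,5)
  next x-line at t=1.4000, next y-line at t=0.5658; Δt_x=2.0000, Δt_y=1.1547
    y: enter (2,6) at t=0.5658
    x: enter (1,6) at t=1.4000
    y: enter (1,7) at t=1.7205 ← occupied
  → r_3 = 1.7205
beam 4: φ=45°, α=165°
  dir = (cos 165°, sin 165°) = (-0.9659, 0.2588); from cell (2,5)
  next x-line at t=0.7247, next y-line at t=1.8932; Δt_x=1.0353, Δt_y=3.8637
    x: enter (1,5) at t=0.7247
    x: enter (0,5) at t=1.7600 ← occupied
  → r_4 = 1.7600
beam 5: φ=90°, α=210°
  dir = (cos 210°, sin 210°) = (-0.8660, -0.5000); from cell (2,5)
  next x-line at t=0.8083, next y-line at t=1.0200; Δt_x=1.1547, Δt_y=2.0000
    x: enter (1,5) at t=0.8083
    y: enter (1,4) at t=1.0200
    x: enter (0,4) at t=1.9630 ← occupied
  → r_5 = 1.9630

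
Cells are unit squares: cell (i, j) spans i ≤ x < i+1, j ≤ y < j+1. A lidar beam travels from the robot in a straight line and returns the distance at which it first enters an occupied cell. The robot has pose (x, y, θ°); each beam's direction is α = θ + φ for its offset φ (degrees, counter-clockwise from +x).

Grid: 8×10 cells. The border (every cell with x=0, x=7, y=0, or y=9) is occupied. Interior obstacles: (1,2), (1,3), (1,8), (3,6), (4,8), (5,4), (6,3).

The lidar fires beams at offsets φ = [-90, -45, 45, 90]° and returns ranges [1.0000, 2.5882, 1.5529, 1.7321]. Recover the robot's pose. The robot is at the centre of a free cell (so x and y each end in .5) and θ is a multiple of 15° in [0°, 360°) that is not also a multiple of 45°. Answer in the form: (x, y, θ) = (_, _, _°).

Enumerate (i+0.5, j+0.5, θ) over the 41 free cells and 16 admissible headings. For each, cast all 4 beams and compare to the given ranges.
  (4.5, 4.5, 60°): beam 1 = 0.5774 ≠ 1.0000 ✗
  (6.5, 1.5, 345°): beam 1 = 0.5176 ≠ 1.0000 ✗
  (1.5, 6.5, 210°): beam 2 = 0.5176 ≠ 2.5882 ✗
  (6.5, 6.5, 105°): beam 1 = 0.5176 ≠ 1.0000 ✗
  (3.5, 4.5, 345°): beam 1 = 3.6235 ≠ 1.0000 ✗
  …
  (2.5, 5.5, 150°): r_1=1.0000, r_2=2.5882, r_3=1.5529, r_4=1.7321 — all match ✓
Only this pose fits every beam.

(x, y, θ) = (2.5, 5.5, 150°)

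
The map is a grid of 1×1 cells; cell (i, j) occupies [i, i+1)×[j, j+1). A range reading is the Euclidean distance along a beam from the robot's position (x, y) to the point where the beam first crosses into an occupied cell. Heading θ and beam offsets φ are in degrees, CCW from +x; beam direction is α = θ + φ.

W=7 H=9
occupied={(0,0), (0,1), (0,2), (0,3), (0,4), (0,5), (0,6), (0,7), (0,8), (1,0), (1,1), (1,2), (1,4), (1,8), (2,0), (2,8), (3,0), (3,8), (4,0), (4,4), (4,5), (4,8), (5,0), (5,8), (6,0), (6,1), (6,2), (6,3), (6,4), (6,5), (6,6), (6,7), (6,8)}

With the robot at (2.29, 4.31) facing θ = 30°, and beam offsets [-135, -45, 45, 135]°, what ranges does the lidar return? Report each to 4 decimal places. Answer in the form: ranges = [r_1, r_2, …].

ranges = [1.3562, 3.8409, 3.8202, 0.3002]

beam 1: φ=-135°, α=255°
  cosα=-0.2588 sinα=-0.9659 | (2,4) | tMaxX 1.1205 tMaxY 0.3209 | tΔX 3.8637 tΔY 1.0353
    t=0.3209 [y] (2,3)
    t=1.1205 [x] (1,3)
    t=1.3562 [y] (1,2) — stop
  → r_1 = 1.3562
beam 2: φ=-45°, α=345°
  cosα=0.9659 sinα=-0.2588 | (2,4) | tMaxX 0.7350 tMaxY 1.1977 | tΔX 1.0353 tΔY 3.8637
    t=0.7350 [x] (3,4)
    t=1.1977 [y] (3,3)
    t=1.7703 [x] (4,3)
    t=2.8056 [x] (5,3)
    t=3.8409 [x] (6,3) — stop
  → r_2 = 3.8409
beam 3: φ=45°, α=75°
  cosα=0.2588 sinα=0.9659 | (2,4) | tMaxX 2.7432 tMaxY 0.7143 | tΔX 3.8637 tΔY 1.0353
    t=0.7143 [y] (2,5)
    t=1.7496 [y] (2,6)
    t=2.7432 [x] (3,6)
    t=2.7849 [y] (3,7)
    t=3.8202 [y] (3,8) — stop
  → r_3 = 3.8202
beam 4: φ=135°, α=165°
  cosα=-0.9659 sinα=0.2588 | (2,4) | tMaxX 0.3002 tMaxY 2.6660 | tΔX 1.0353 tΔY 3.8637
    t=0.3002 [x] (1,4) — stop
  → r_4 = 0.3002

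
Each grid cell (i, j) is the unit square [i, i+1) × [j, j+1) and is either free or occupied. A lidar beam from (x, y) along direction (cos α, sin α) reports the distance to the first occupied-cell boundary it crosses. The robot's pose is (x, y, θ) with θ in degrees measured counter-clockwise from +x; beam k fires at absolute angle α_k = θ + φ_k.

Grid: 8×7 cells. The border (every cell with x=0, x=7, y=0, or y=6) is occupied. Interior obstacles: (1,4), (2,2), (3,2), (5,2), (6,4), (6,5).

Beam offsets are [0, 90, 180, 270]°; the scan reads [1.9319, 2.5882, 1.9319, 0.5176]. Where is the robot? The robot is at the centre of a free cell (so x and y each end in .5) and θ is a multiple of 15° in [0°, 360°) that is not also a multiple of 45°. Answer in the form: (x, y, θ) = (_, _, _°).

(x, y, θ) = (3.5, 3.5, 345°)

Candidates: 24 free-cell centres × 16 headings = 384 poses. Raycast each; keep the one whose scan matches to 4 dp.
  (1.5, 3.5, 75°): beam 1 = 0.5176 ≠ 1.9319 ✗
  (1.5, 3.5, 285°): beam 1 = 2.5882 ≠ 1.9319 ✗
  (1.5, 5.5, 150°): beam 1 = 0.5774 ≠ 1.9319 ✗
  (5.5, 1.5, 165°): beam 2 = 0.5176 ≠ 2.5882 ✗
  …
  (3.5, 3.5, 345°): r_1=1.9319, r_2=2.5882, r_3=1.9319, r_4=0.5176 — all match ✓
Only this pose fits every beam.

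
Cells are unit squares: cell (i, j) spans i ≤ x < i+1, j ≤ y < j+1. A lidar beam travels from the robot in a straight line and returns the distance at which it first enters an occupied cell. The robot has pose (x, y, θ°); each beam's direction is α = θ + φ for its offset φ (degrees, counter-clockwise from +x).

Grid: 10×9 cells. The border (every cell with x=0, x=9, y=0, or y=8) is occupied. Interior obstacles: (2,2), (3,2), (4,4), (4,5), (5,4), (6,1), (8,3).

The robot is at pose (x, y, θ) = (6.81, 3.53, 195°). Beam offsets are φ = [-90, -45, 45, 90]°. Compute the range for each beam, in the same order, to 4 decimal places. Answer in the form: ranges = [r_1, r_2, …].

ranges = [4.6277, 0.9400, 2.9214, 2.6192]

beam 1: φ=-90°, α=105°
  d=(-0.2588,0.9659)  start (6,3)  tX=3.1296 tY=0.4866  stride 1/|dx|=3.8637 1/|dy|=1.0353
    cross y-line → (6,4), t=0.4866
    cross y-line → (6,5), t=1.5219
    cross y-line → (6,6), t=2.5571
    cross x-line → (5,6), t=3.1296
    cross y-line → (5,7), t=3.5924
    cross y-line → (5,8), t=4.6277 (wall)
  → r_1 = 4.6277
beam 2: φ=-45°, α=150°
  d=(-0.8660,0.5000)  start (6,3)  tX=0.9353 tY=0.9400  stride 1/|dx|=1.1547 1/|dy|=2.0000
    cross x-line → (5,3), t=0.9353
    cross y-line → (5,4), t=0.9400 (wall)
  → r_2 = 0.9400
beam 3: φ=45°, α=240°
  d=(-0.5000,-0.8660)  start (6,3)  tX=1.6200 tY=0.6120  stride 1/|dx|=2.0000 1/|dy|=1.1547
    cross y-line → (6,2), t=0.6120
    cross x-line → (5,2), t=1.6200
    cross y-line → (5,1), t=1.7667
    cross y-line → (5,0), t=2.9214 (wall)
  → r_3 = 2.9214
beam 4: φ=90°, α=285°
  d=(0.2588,-0.9659)  start (6,3)  tX=0.7341 tY=0.5487  stride 1/|dx|=3.8637 1/|dy|=1.0353
    cross y-line → (6,2), t=0.5487
    cross x-line → (7,2), t=0.7341
    cross y-line → (7,1), t=1.5840
    cross y-line → (7,0), t=2.6192 (wall)
  → r_4 = 2.6192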